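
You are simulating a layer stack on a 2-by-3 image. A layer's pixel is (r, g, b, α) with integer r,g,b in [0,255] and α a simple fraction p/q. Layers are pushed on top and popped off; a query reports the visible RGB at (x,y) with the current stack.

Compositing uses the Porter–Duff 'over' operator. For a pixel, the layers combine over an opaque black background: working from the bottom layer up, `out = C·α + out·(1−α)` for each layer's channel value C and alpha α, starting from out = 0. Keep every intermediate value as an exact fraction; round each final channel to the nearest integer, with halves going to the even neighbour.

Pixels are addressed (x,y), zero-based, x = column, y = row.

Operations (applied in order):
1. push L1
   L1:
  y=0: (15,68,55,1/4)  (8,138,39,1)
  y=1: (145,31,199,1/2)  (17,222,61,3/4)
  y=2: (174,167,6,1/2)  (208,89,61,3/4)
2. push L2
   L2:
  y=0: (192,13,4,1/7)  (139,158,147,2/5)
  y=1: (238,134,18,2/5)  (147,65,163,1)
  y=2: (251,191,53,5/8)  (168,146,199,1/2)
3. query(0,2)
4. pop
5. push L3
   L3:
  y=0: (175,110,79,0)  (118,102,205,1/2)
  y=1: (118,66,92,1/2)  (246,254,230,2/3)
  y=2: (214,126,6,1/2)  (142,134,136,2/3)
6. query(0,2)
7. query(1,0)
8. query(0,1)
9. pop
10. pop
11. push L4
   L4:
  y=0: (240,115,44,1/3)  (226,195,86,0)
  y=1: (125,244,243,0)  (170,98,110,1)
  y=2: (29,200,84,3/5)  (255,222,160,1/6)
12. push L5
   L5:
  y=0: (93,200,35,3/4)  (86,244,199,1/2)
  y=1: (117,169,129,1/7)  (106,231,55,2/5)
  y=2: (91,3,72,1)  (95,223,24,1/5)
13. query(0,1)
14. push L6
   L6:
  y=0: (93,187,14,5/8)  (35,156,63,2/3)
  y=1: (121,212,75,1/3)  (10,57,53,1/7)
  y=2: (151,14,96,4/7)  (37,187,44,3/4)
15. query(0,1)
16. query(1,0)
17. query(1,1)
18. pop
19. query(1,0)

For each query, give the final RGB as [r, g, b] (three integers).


at x=0,y=2 over L1,L2:
after L1 α=1/2: [87, 167/2, 3]
after L2 α=5/8: [379/2, 2411/16, 137/4]
→ [190, 151, 34]

query (0,2) [L1,L3] — begin 0,0,0
after L1 α=1/2: [87, 167/2, 3]
after L3 α=1/2: [301/2, 419/4, 9/2]
→ [150, 105, 4]

at x=1,y=0 over L1,L3:
after L1 α=1: [8, 138, 39]
after L3 α=1/2: [63, 120, 122]
= [63, 120, 122]

at x=0,y=1 over L1,L3:
after L1 α=1/2: [145/2, 31/2, 199/2]
after L3 α=1/2: [381/4, 163/4, 383/4]
→ [95, 41, 96]

query (0,1) [L4,L5] — begin 0,0,0
L4 α=0: [0, 0, 0]
L5 α=1/7: [117/7, 169/7, 129/7]
= [17, 24, 18]

at x=0,y=1 over L4,L5,L6:
L4 α=0: [0, 0, 0]
L5 α=1/7: [117/7, 169/7, 129/7]
L6 α=1/3: [1081/21, 1822/21, 261/7]
→ [51, 87, 37]

(1,0) stack=L4,L5,L6; from [0,0,0]:
L4 α=0: [0, 0, 0]
L5 α=1/2: [43, 122, 199/2]
L6 α=2/3: [113/3, 434/3, 451/6]
→ [38, 145, 75]

at x=1,y=1 over L4,L5,L6:
after L4 α=1: [170, 98, 110]
after L5 α=2/5: [722/5, 756/5, 88]
after L6 α=1/7: [626/5, 4821/35, 83]
= [125, 138, 83]

(1,0) stack=L4,L5; from [0,0,0]:
after L4 α=0: [0, 0, 0]
after L5 α=1/2: [43, 122, 199/2]
rounded: [43, 122, 100]


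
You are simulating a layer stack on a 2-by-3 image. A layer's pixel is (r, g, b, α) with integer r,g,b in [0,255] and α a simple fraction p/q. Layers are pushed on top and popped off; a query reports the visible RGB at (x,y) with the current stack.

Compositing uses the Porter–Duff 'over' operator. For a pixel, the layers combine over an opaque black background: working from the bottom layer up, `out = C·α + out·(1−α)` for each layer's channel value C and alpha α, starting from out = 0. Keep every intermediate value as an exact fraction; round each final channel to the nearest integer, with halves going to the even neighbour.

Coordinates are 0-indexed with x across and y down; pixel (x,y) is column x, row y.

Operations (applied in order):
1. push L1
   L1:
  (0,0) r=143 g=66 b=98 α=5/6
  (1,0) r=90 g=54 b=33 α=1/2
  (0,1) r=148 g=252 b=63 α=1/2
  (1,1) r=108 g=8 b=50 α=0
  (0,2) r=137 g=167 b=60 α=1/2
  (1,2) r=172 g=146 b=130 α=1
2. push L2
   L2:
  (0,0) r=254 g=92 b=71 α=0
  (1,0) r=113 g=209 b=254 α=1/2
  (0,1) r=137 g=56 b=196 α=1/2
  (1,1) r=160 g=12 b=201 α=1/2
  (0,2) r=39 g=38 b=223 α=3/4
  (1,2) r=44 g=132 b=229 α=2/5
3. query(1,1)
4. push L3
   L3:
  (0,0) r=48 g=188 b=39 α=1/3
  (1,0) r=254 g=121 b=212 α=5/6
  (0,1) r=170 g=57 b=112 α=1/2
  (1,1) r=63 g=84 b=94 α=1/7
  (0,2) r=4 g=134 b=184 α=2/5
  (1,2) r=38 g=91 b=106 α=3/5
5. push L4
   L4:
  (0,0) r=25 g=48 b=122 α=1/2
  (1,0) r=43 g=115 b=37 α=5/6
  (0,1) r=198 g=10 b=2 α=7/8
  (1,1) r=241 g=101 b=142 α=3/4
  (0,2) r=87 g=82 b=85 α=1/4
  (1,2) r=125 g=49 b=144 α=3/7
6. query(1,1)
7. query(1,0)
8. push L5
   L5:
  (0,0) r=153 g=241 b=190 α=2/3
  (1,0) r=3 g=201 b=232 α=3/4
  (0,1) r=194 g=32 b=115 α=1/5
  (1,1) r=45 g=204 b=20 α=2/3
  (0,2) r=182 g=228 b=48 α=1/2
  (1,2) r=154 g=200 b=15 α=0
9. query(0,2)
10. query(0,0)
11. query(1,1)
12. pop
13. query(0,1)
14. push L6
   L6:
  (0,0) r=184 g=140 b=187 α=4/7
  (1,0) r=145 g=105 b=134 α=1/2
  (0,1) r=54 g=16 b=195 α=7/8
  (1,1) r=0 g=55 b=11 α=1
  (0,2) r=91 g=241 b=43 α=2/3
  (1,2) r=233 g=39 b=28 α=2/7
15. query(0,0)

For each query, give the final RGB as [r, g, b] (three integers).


(1,1) stack=L1,L2; from [0,0,0]:
after L1 α=0: [0, 0, 0]
after L2 α=1/2: [80, 6, 201/2]
rounded: [80, 6, 100]

(1,1) stack=L1,L2,L3,L4; from [0,0,0]:
L1 α=0: [0, 0, 0]
L2 α=1/2: [80, 6, 201/2]
L3 α=1/7: [543/7, 120/7, 697/7]
L4 α=3/4: [1401/7, 2241/28, 3679/28]
rounded: [200, 80, 131]

(1,0) stack=L1,L2,L3,L4; from [0,0,0]:
L1 α=1/2: [45, 27, 33/2]
L2 α=1/2: [79, 118, 541/4]
L3 α=5/6: [1349/6, 241/2, 4781/24]
L4 α=5/6: [2639/36, 1391/12, 9221/144]
= [73, 116, 64]

(0,2) stack=L1,L2,L3,L4,L5; from [0,0,0]:
+L1 (α=1/2) → [137/2, 167/2, 30]
+L2 (α=3/4) → [371/8, 395/8, 699/4]
+L3 (α=2/5) → [1177/40, 3329/40, 3569/20]
+L4 (α=1/4) → [7011/160, 13267/160, 12407/80]
+L5 (α=1/2) → [36131/320, 49747/320, 16247/160]
= [113, 155, 102]

at x=0,y=0 over L1,L2,L3,L4,L5:
after L1 α=5/6: [715/6, 55, 245/3]
after L2 α=0: [715/6, 55, 245/3]
after L3 α=1/3: [859/9, 298/3, 607/9]
after L4 α=1/2: [542/9, 221/3, 1705/18]
after L5 α=2/3: [3296/27, 1667/9, 8545/54]
→ [122, 185, 158]

at x=1,y=1 over L1,L2,L3,L4,L5:
L1 α=0: [0, 0, 0]
L2 α=1/2: [80, 6, 201/2]
L3 α=1/7: [543/7, 120/7, 697/7]
L4 α=3/4: [1401/7, 2241/28, 3679/28]
L5 α=2/3: [677/7, 4555/28, 4799/84]
= [97, 163, 57]

(0,1) stack=L1,L2,L3,L4; from [0,0,0]:
+L1 (α=1/2) → [74, 126, 63/2]
+L2 (α=1/2) → [211/2, 91, 455/4]
+L3 (α=1/2) → [551/4, 74, 903/8]
+L4 (α=7/8) → [6095/32, 18, 1015/64]
= [190, 18, 16]

query (0,0) [L1,L2,L3,L4,L6] — begin 0,0,0
after L1 α=5/6: [715/6, 55, 245/3]
after L2 α=0: [715/6, 55, 245/3]
after L3 α=1/3: [859/9, 298/3, 607/9]
after L4 α=1/2: [542/9, 221/3, 1705/18]
after L6 α=4/7: [2750/21, 781/7, 6193/42]
rounded: [131, 112, 147]


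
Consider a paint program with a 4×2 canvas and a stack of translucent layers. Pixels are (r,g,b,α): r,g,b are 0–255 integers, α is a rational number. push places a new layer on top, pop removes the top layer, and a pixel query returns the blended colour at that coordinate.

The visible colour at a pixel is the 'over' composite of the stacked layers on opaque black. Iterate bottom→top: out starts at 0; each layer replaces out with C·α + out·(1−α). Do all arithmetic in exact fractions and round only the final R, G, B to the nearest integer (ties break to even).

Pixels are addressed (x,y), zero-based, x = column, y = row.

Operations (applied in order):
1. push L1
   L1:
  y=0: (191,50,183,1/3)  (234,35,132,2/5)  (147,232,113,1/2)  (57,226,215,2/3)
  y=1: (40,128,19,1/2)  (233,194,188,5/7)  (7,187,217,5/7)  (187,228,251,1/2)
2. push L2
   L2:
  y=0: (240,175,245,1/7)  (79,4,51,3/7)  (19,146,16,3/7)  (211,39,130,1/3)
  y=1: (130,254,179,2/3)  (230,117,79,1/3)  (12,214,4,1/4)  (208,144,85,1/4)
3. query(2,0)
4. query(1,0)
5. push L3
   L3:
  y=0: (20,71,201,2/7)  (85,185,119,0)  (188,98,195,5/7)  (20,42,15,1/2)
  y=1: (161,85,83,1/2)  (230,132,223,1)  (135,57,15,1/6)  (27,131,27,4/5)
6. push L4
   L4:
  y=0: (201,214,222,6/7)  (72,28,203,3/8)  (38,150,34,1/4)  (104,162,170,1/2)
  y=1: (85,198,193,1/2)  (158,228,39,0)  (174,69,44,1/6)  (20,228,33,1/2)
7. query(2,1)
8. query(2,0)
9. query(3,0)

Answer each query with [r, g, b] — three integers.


at x=2,y=0 over L1,L2:
after L1 α=1/2: [147/2, 116, 113/2]
after L2 α=3/7: [351/7, 902/7, 274/7]
rounded: [50, 129, 39]

(1,0) stack=L1,L2; from [0,0,0]:
after L1 α=2/5: [468/5, 14, 264/5]
after L2 α=3/7: [3057/35, 68/7, 1821/35]
= [87, 10, 52]

query (2,1) [L1,L2,L3,L4] — begin 0,0,0
+L1 (α=5/7) → [5, 935/7, 155]
+L2 (α=1/4) → [27/4, 4303/28, 469/4]
+L3 (α=1/6) → [225/8, 23111/168, 2405/24]
+L4 (α=1/6) → [839/16, 127147/1008, 13081/144]
= [52, 126, 91]

query (2,0) [L1,L2,L3,L4] — begin 0,0,0
+L1 (α=1/2) → [147/2, 116, 113/2]
+L2 (α=3/7) → [351/7, 902/7, 274/7]
+L3 (α=5/7) → [7282/49, 5234/49, 7373/49]
+L4 (α=1/4) → [5927/49, 5763/49, 23785/196]
→ [121, 118, 121]

(3,0) stack=L1,L2,L3,L4; from [0,0,0]:
after L1 α=2/3: [38, 452/3, 430/3]
after L2 α=1/3: [287/3, 1021/9, 1250/9]
after L3 α=1/2: [347/6, 1399/18, 1385/18]
after L4 α=1/2: [971/12, 4315/36, 4445/36]
rounded: [81, 120, 123]


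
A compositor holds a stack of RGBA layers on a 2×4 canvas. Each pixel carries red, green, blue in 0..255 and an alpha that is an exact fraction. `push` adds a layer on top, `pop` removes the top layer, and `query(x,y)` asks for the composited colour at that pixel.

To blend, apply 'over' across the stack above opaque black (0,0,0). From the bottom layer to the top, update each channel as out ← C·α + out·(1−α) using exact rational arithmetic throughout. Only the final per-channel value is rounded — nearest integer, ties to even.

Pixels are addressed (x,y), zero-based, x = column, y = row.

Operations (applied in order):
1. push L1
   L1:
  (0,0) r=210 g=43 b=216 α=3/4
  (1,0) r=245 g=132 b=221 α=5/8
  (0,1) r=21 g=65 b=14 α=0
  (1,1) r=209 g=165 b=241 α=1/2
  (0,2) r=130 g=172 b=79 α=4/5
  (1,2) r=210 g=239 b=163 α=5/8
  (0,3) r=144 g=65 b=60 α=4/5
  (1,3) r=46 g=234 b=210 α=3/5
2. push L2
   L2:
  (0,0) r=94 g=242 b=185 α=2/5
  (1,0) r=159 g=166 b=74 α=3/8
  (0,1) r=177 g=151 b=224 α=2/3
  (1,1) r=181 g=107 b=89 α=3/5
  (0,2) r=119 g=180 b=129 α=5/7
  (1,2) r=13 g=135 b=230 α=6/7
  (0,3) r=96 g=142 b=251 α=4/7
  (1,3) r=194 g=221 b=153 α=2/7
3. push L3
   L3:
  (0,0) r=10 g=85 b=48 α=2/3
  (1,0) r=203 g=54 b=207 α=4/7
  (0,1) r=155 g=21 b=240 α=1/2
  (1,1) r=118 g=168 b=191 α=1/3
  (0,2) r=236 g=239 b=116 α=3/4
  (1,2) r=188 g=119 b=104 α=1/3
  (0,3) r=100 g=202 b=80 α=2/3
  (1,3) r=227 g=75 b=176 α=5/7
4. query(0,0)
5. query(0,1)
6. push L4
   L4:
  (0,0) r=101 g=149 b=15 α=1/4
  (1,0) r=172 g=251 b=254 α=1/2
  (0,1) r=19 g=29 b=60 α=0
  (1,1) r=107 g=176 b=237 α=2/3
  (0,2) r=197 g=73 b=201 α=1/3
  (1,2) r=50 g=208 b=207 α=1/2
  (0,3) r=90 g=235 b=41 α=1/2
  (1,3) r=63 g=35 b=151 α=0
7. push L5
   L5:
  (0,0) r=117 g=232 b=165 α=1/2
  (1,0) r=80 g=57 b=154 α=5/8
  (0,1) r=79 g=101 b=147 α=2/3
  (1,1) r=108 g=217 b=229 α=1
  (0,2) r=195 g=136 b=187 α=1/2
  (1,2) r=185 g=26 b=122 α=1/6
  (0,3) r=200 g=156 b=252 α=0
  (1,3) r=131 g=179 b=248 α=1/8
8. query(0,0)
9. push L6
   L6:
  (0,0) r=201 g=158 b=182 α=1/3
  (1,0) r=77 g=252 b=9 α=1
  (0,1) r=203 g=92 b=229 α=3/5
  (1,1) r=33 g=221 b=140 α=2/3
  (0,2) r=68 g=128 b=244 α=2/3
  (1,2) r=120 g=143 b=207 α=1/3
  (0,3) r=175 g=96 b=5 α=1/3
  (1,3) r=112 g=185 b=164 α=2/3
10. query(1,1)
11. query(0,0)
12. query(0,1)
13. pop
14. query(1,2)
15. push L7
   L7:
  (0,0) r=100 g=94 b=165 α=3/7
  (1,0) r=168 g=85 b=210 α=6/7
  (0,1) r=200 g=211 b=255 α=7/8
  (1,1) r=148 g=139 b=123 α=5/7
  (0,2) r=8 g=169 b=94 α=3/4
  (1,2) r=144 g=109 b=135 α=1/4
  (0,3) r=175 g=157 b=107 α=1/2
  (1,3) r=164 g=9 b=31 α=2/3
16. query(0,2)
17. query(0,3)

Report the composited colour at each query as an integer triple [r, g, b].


query (0,0) [L1,L2,L3] — begin 0,0,0
+L1 (α=3/4) → [315/2, 129/4, 162]
+L2 (α=2/5) → [1321/10, 2323/20, 856/5]
+L3 (α=2/3) → [507/10, 5723/60, 1336/15]
→ [51, 95, 89]

query (0,1) [L1,L2,L3] — begin 0,0,0
after L1 α=0: [0, 0, 0]
after L2 α=2/3: [118, 302/3, 448/3]
after L3 α=1/2: [273/2, 365/6, 584/3]
rounded: [136, 61, 195]

query (0,0) [L1,L2,L3,L4,L5] — begin 0,0,0
+L1 (α=3/4) → [315/2, 129/4, 162]
+L2 (α=2/5) → [1321/10, 2323/20, 856/5]
+L3 (α=2/3) → [507/10, 5723/60, 1336/15]
+L4 (α=1/4) → [2531/40, 8703/80, 1411/20]
+L5 (α=1/2) → [7211/80, 27263/160, 4711/40]
= [90, 170, 118]

(1,1) stack=L1,L2,L3,L4,L5,L6; from [0,0,0]:
L1 α=1/2: [209/2, 165/2, 241/2]
L2 α=3/5: [752/5, 486/5, 508/5]
L3 α=1/3: [698/5, 604/5, 657/5]
L4 α=2/3: [1768/15, 788/5, 1009/5]
L5 α=1: [108, 217, 229]
L6 α=2/3: [58, 659/3, 509/3]
= [58, 220, 170]

query (0,0) [L1,L2,L3,L4,L5,L6] — begin 0,0,0
after L1 α=3/4: [315/2, 129/4, 162]
after L2 α=2/5: [1321/10, 2323/20, 856/5]
after L3 α=2/3: [507/10, 5723/60, 1336/15]
after L4 α=1/4: [2531/40, 8703/80, 1411/20]
after L5 α=1/2: [7211/80, 27263/160, 4711/40]
after L6 α=1/3: [15251/120, 13301/80, 8351/60]
= [127, 166, 139]

(0,1) stack=L1,L2,L3,L4,L5,L6; from [0,0,0]:
L1 α=0: [0, 0, 0]
L2 α=2/3: [118, 302/3, 448/3]
L3 α=1/2: [273/2, 365/6, 584/3]
L4 α=0: [273/2, 365/6, 584/3]
L5 α=2/3: [589/6, 1577/18, 1466/9]
L6 α=3/5: [2416/15, 4061/45, 1823/9]
rounded: [161, 90, 203]

at x=1,y=2 over L1,L2,L3,L4,L5:
+L1 (α=5/8) → [525/4, 1195/8, 815/8]
+L2 (α=6/7) → [837/28, 7675/56, 11855/56]
+L3 (α=1/3) → [3469/42, 3669/28, 14767/84]
+L4 (α=1/2) → [5569/84, 9493/56, 32155/168]
+L5 (α=1/6) → [43385/504, 16307/112, 181271/1008]
rounded: [86, 146, 180]

(0,2) stack=L1,L2,L3,L4,L5,L7; from [0,0,0]:
L1 α=4/5: [104, 688/5, 316/5]
L2 α=5/7: [803/7, 5876/35, 551/5]
L3 α=3/4: [5759/28, 30971/140, 2291/20]
L4 α=1/3: [2839/14, 12027/70, 4301/30]
L5 α=1/2: [5569/28, 21547/140, 9911/60]
L7 α=3/4: [6241/112, 92527/560, 26831/240]
rounded: [56, 165, 112]

(0,3) stack=L1,L2,L3,L4,L5,L7; from [0,0,0]:
L1 α=4/5: [576/5, 52, 48]
L2 α=4/7: [3648/35, 724/7, 164]
L3 α=2/3: [10648/105, 1184/7, 108]
L4 α=1/2: [10049/105, 2829/14, 149/2]
L5 α=0: [10049/105, 2829/14, 149/2]
L7 α=1/2: [14212/105, 5027/28, 363/4]
→ [135, 180, 91]


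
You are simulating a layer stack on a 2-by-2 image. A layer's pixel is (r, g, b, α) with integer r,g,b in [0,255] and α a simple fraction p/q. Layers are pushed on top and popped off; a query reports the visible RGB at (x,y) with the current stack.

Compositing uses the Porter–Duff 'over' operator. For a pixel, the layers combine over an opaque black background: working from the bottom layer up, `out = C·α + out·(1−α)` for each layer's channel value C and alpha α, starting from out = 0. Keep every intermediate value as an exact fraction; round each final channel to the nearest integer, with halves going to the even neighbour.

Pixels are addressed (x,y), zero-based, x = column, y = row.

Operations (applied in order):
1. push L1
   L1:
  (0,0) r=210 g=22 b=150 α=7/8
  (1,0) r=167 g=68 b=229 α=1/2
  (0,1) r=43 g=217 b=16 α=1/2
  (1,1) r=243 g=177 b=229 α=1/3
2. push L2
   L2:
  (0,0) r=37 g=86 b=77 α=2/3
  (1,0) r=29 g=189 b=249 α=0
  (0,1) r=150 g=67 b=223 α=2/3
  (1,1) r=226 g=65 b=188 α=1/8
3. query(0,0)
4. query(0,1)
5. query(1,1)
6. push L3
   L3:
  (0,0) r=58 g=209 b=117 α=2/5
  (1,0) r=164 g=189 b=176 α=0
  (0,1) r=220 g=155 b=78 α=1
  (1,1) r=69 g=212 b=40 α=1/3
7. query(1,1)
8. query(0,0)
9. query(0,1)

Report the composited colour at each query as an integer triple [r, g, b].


(0,0) stack=L1,L2; from [0,0,0]:
after L1 α=7/8: [735/4, 77/4, 525/4]
after L2 α=2/3: [1031/12, 255/4, 1141/12]
rounded: [86, 64, 95]

at x=0,y=1 over L1,L2:
+L1 (α=1/2) → [43/2, 217/2, 8]
+L2 (α=2/3) → [643/6, 485/6, 454/3]
rounded: [107, 81, 151]

at x=1,y=1 over L1,L2:
L1 α=1/3: [81, 59, 229/3]
L2 α=1/8: [793/8, 239/4, 2167/24]
= [99, 60, 90]

(1,1) stack=L1,L2,L3; from [0,0,0]:
+L1 (α=1/3) → [81, 59, 229/3]
+L2 (α=1/8) → [793/8, 239/4, 2167/24]
+L3 (α=1/3) → [1069/12, 221/2, 2647/36]
= [89, 110, 74]

query (0,0) [L1,L2,L3] — begin 0,0,0
L1 α=7/8: [735/4, 77/4, 525/4]
L2 α=2/3: [1031/12, 255/4, 1141/12]
L3 α=2/5: [299/4, 2437/20, 2077/20]
rounded: [75, 122, 104]

query (0,1) [L1,L2,L3] — begin 0,0,0
+L1 (α=1/2) → [43/2, 217/2, 8]
+L2 (α=2/3) → [643/6, 485/6, 454/3]
+L3 (α=1) → [220, 155, 78]
= [220, 155, 78]


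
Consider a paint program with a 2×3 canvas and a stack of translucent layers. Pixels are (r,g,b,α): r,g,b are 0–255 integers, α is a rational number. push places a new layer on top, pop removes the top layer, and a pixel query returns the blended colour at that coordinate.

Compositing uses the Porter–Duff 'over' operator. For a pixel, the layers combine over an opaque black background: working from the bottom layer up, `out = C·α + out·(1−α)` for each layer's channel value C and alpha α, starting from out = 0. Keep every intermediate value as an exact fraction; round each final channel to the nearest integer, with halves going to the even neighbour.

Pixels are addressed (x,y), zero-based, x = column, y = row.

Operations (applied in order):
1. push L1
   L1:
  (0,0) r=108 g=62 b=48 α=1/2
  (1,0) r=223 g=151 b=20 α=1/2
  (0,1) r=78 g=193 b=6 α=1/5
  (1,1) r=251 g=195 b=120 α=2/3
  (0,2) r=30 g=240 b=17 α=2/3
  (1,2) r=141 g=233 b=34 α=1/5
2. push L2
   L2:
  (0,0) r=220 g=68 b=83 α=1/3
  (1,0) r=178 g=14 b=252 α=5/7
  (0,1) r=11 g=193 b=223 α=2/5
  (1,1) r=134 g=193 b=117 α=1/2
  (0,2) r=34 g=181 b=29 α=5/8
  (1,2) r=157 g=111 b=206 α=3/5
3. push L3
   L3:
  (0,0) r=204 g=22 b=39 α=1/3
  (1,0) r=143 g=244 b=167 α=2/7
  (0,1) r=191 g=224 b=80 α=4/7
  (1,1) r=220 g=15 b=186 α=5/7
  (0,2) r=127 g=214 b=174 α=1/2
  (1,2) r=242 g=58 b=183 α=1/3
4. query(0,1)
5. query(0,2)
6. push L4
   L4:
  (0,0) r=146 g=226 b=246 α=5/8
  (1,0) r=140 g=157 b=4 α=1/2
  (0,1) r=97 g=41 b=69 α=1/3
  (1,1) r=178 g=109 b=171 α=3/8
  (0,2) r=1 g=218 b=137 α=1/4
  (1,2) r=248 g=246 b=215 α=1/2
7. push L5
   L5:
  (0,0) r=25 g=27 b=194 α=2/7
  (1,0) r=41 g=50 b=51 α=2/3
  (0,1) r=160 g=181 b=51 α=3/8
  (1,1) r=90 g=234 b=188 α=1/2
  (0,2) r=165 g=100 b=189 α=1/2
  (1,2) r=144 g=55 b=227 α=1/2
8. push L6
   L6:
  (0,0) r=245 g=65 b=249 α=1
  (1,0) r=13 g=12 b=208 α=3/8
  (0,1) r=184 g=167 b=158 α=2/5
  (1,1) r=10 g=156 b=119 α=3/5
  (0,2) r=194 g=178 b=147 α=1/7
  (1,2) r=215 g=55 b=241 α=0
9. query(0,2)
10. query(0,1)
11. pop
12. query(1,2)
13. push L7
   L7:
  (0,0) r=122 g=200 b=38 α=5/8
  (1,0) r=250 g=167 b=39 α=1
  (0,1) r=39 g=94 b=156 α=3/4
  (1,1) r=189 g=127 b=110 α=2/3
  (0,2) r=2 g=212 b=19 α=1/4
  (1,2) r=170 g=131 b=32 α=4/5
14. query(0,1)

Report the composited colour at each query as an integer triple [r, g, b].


at x=0,y=1 over L1,L2,L3:
+L1 (α=1/5) → [78/5, 193/5, 6/5]
+L2 (α=2/5) → [344/25, 2509/25, 2248/25]
+L3 (α=4/7) → [2876/25, 29927/175, 14744/175]
= [115, 171, 84]

at x=0,y=2 over L1,L2,L3:
after L1 α=2/3: [20, 160, 34/3]
after L2 α=5/8: [115/4, 1385/8, 179/8]
after L3 α=1/2: [623/8, 3097/16, 1571/16]
= [78, 194, 98]

(0,2) stack=L1,L2,L3,L4,L5,L6; from [0,0,0]:
L1 α=2/3: [20, 160, 34/3]
L2 α=5/8: [115/4, 1385/8, 179/8]
L3 α=1/2: [623/8, 3097/16, 1571/16]
L4 α=1/4: [1877/32, 12779/64, 6905/64]
L5 α=1/2: [7157/64, 19179/128, 19001/128]
L6 α=1/7: [27679/224, 9847/64, 66411/448]
= [124, 154, 148]

query (0,1) [L1,L2,L3,L4,L5,L6] — begin 0,0,0
after L1 α=1/5: [78/5, 193/5, 6/5]
after L2 α=2/5: [344/25, 2509/25, 2248/25]
after L3 α=4/7: [2876/25, 29927/175, 14744/175]
after L4 α=1/3: [8177/75, 22343/175, 41563/525]
after L5 α=3/8: [15377/120, 10337/70, 14407/210]
after L6 α=2/5: [30097/200, 54391/350, 36527/350]
= [150, 155, 104]

query (1,2) [L1,L2,L3,L4,L5] — begin 0,0,0
L1 α=1/5: [141/5, 233/5, 34/5]
L2 α=3/5: [2637/25, 2131/25, 3158/25]
L3 α=1/3: [11324/75, 1904/25, 10891/75]
L4 α=1/2: [14962/75, 4027/25, 13508/75]
L5 α=1/2: [12881/75, 2701/25, 30533/150]
= [172, 108, 204]

query (0,1) [L1,L2,L3,L4,L5,L7] — begin 0,0,0
+L1 (α=1/5) → [78/5, 193/5, 6/5]
+L2 (α=2/5) → [344/25, 2509/25, 2248/25]
+L3 (α=4/7) → [2876/25, 29927/175, 14744/175]
+L4 (α=1/3) → [8177/75, 22343/175, 41563/525]
+L5 (α=3/8) → [15377/120, 10337/70, 14407/210]
+L7 (α=3/4) → [29417/480, 30077/280, 112687/840]
= [61, 107, 134]


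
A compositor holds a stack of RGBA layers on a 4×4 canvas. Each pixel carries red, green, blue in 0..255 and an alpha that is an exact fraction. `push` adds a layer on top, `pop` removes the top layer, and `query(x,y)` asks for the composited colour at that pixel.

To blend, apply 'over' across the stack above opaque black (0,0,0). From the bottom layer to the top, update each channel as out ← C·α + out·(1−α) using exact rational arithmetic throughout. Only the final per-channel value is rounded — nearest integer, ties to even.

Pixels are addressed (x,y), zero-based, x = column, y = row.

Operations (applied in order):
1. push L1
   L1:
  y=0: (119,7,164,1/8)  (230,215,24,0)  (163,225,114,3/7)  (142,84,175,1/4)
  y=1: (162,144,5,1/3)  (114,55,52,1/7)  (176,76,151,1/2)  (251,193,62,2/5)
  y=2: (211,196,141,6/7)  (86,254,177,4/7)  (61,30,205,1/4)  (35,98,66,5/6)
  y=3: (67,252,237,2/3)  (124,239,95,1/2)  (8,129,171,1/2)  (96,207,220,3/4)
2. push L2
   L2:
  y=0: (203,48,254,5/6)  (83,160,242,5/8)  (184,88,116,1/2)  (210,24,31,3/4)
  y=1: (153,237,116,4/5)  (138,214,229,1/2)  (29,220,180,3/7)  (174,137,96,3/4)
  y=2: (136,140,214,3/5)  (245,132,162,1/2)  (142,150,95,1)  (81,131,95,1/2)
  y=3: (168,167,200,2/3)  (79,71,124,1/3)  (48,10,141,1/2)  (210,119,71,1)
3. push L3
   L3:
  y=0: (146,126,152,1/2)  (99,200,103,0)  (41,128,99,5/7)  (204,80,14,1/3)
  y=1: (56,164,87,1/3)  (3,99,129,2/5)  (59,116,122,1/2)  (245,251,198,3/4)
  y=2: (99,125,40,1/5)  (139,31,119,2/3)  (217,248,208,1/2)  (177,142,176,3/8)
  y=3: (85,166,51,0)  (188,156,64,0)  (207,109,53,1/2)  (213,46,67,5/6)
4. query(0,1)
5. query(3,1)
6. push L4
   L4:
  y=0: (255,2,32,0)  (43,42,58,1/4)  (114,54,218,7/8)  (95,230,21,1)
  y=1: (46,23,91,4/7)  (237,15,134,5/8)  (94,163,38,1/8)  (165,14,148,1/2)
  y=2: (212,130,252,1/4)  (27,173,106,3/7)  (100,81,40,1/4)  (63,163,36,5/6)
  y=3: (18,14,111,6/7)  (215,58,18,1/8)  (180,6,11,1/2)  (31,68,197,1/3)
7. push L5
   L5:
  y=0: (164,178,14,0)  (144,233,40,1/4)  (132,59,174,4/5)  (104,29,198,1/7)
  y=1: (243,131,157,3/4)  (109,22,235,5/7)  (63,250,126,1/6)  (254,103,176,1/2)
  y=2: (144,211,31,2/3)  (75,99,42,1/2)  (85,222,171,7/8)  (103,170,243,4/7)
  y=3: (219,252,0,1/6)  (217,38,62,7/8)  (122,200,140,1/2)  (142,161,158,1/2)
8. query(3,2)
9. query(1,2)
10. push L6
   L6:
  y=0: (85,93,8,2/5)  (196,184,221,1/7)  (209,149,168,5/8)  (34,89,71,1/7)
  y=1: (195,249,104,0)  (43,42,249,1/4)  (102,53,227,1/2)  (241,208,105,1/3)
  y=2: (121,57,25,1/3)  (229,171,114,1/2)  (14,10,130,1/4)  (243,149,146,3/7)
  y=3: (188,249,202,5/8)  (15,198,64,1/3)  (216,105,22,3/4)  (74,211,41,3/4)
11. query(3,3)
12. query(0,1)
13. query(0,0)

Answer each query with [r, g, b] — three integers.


(0,1) stack=L1,L2,L3; from [0,0,0]:
+L1 (α=1/3) → [54, 48, 5/3]
+L2 (α=4/5) → [666/5, 996/5, 1397/15]
+L3 (α=1/3) → [1612/15, 2812/15, 4099/45]
→ [107, 187, 91]

(3,1) stack=L1,L2,L3; from [0,0,0]:
after L1 α=2/5: [502/5, 386/5, 124/5]
after L2 α=3/4: [778/5, 2441/20, 391/5]
after L3 α=3/4: [4453/20, 17501/80, 3361/20]
rounded: [223, 219, 168]

(3,2) stack=L1,L2,L3,L4,L5; from [0,0,0]:
L1 α=5/6: [175/6, 245/3, 55]
L2 α=1/2: [661/12, 319/3, 75]
L3 α=3/8: [9677/96, 2873/24, 903/8]
L4 α=5/6: [39917/576, 22433/144, 781/16]
L5 α=4/7: [17003/192, 55073/336, 17895/112]
rounded: [89, 164, 160]

query (1,2) [L1,L2,L3,L4,L5] — begin 0,0,0
after L1 α=4/7: [344/7, 1016/7, 708/7]
after L2 α=1/2: [2059/14, 970/7, 921/7]
after L3 α=2/3: [5951/42, 468/7, 2587/21]
after L4 α=3/7: [13603/147, 5505/49, 17026/147]
after L5 α=1/2: [12314/147, 5178/49, 11600/147]
→ [84, 106, 79]

(3,3) stack=L1,L2,L3,L4,L5,L6; from [0,0,0]:
after L1 α=3/4: [72, 621/4, 165]
after L2 α=1: [210, 119, 71]
after L3 α=5/6: [425/2, 349/6, 203/3]
after L4 α=1/3: [152, 553/9, 997/9]
after L5 α=1/2: [147, 1001/9, 2419/18]
after L6 α=3/4: [369/4, 3349/18, 4633/72]
rounded: [92, 186, 64]

query (0,1) [L1,L2,L3,L4,L5,L6] — begin 0,0,0
L1 α=1/3: [54, 48, 5/3]
L2 α=4/5: [666/5, 996/5, 1397/15]
L3 α=1/3: [1612/15, 2812/15, 4099/45]
L4 α=4/7: [2532/35, 3272/35, 9559/105]
L5 α=3/4: [28047/140, 17027/140, 29507/210]
L6 α=0: [28047/140, 17027/140, 29507/210]
rounded: [200, 122, 141]

query (0,0) [L1,L2,L3,L4,L5,L6] — begin 0,0,0
+L1 (α=1/8) → [119/8, 7/8, 41/2]
+L2 (α=5/6) → [8239/48, 1927/48, 2581/12]
+L3 (α=1/2) → [15247/96, 7975/96, 4405/24]
+L4 (α=0) → [15247/96, 7975/96, 4405/24]
+L5 (α=0) → [15247/96, 7975/96, 4405/24]
+L6 (α=2/5) → [20687/160, 13927/160, 4533/40]
= [129, 87, 113]


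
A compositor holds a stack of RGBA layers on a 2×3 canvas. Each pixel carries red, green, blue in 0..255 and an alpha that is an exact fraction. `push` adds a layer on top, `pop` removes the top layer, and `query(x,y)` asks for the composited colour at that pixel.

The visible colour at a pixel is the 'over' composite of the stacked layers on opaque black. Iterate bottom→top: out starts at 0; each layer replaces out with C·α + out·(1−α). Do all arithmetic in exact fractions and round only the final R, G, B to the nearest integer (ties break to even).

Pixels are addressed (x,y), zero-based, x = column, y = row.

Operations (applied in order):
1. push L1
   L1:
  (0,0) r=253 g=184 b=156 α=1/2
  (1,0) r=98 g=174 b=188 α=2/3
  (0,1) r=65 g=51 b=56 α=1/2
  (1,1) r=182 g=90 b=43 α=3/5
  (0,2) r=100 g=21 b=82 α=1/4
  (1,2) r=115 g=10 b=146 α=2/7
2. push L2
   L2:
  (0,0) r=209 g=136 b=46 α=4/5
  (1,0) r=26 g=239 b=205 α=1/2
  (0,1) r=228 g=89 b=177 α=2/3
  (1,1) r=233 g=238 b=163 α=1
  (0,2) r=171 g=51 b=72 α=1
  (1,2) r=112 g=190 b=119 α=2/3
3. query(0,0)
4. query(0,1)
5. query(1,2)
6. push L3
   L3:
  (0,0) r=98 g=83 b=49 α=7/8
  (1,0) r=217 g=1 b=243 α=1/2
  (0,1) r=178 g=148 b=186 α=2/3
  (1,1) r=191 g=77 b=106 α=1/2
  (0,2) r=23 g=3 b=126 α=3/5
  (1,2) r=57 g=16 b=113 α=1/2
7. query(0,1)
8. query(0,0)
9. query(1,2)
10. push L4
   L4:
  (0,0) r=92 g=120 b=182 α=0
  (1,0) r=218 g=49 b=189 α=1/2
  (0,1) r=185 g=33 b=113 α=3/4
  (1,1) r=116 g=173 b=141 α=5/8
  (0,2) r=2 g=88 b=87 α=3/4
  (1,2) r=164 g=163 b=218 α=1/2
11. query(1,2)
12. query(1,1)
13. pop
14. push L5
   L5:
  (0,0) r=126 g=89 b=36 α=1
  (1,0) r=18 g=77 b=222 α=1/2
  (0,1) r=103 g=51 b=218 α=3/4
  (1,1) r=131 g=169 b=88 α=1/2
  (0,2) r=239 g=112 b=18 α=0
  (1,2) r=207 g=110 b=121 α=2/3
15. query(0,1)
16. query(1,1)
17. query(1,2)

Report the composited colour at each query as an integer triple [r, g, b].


query (0,0) [L1,L2] — begin 0,0,0
+L1 (α=1/2) → [253/2, 92, 78]
+L2 (α=4/5) → [385/2, 636/5, 262/5]
rounded: [192, 127, 52]

at x=0,y=1 over L1,L2:
L1 α=1/2: [65/2, 51/2, 28]
L2 α=2/3: [977/6, 407/6, 382/3]
→ [163, 68, 127]

at x=1,y=2 over L1,L2:
L1 α=2/7: [230/7, 20/7, 292/7]
L2 α=2/3: [1798/21, 2680/21, 1958/21]
= [86, 128, 93]

(0,1) stack=L1,L2,L3; from [0,0,0]:
after L1 α=1/2: [65/2, 51/2, 28]
after L2 α=2/3: [977/6, 407/6, 382/3]
after L3 α=2/3: [3113/18, 2183/18, 1498/9]
→ [173, 121, 166]

at x=0,y=0 over L1,L2,L3:
after L1 α=1/2: [253/2, 92, 78]
after L2 α=4/5: [385/2, 636/5, 262/5]
after L3 α=7/8: [1757/16, 3541/40, 1977/40]
rounded: [110, 89, 49]

query (1,2) [L1,L2,L3] — begin 0,0,0
L1 α=2/7: [230/7, 20/7, 292/7]
L2 α=2/3: [1798/21, 2680/21, 1958/21]
L3 α=1/2: [2995/42, 1508/21, 4331/42]
= [71, 72, 103]

(1,2) stack=L1,L2,L3,L4; from [0,0,0]:
+L1 (α=2/7) → [230/7, 20/7, 292/7]
+L2 (α=2/3) → [1798/21, 2680/21, 1958/21]
+L3 (α=1/2) → [2995/42, 1508/21, 4331/42]
+L4 (α=1/2) → [9883/84, 4931/42, 13487/84]
rounded: [118, 117, 161]

at x=1,y=1 over L1,L2,L3,L4:
after L1 α=3/5: [546/5, 54, 129/5]
after L2 α=1: [233, 238, 163]
after L3 α=1/2: [212, 315/2, 269/2]
after L4 α=5/8: [152, 2675/16, 2217/16]
rounded: [152, 167, 139]

query (0,1) [L1,L2,L3,L5] — begin 0,0,0
after L1 α=1/2: [65/2, 51/2, 28]
after L2 α=2/3: [977/6, 407/6, 382/3]
after L3 α=2/3: [3113/18, 2183/18, 1498/9]
after L5 α=3/4: [8675/72, 4937/72, 1846/9]
rounded: [120, 69, 205]

(1,1) stack=L1,L2,L3,L5; from [0,0,0]:
L1 α=3/5: [546/5, 54, 129/5]
L2 α=1: [233, 238, 163]
L3 α=1/2: [212, 315/2, 269/2]
L5 α=1/2: [343/2, 653/4, 445/4]
rounded: [172, 163, 111]

(1,2) stack=L1,L2,L3,L5; from [0,0,0]:
L1 α=2/7: [230/7, 20/7, 292/7]
L2 α=2/3: [1798/21, 2680/21, 1958/21]
L3 α=1/2: [2995/42, 1508/21, 4331/42]
L5 α=2/3: [20383/126, 6128/63, 14495/126]
rounded: [162, 97, 115]


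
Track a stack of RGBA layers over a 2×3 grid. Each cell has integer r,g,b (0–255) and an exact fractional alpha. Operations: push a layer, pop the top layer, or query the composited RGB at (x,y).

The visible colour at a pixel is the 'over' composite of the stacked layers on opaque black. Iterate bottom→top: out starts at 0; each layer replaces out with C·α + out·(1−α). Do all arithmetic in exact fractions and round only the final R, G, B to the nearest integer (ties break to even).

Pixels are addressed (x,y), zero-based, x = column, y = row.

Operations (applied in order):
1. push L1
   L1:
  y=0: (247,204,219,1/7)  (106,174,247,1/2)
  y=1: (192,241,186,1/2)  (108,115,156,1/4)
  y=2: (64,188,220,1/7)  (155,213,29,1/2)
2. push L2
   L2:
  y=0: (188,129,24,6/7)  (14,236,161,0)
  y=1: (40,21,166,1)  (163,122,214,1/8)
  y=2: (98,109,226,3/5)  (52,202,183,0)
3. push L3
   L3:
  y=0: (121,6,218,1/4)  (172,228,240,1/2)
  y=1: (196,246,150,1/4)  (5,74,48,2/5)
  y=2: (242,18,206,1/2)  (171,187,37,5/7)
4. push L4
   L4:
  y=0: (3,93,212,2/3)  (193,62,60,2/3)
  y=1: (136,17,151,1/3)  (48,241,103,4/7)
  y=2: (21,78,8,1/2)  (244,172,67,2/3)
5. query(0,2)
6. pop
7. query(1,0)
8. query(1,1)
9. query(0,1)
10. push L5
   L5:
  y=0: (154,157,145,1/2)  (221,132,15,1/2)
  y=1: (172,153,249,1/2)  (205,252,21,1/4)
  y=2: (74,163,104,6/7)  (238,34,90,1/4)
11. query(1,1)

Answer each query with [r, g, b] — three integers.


(0,2) stack=L1,L2,L3,L4; from [0,0,0]:
after L1 α=1/7: [64/7, 188/7, 220/7]
after L2 α=3/5: [2186/35, 533/7, 5186/35]
after L3 α=1/2: [5328/35, 659/14, 6198/35]
after L4 α=1/2: [6063/70, 1751/28, 3239/35]
= [87, 63, 93]

(1,0) stack=L1,L2,L3; from [0,0,0]:
L1 α=1/2: [53, 87, 247/2]
L2 α=0: [53, 87, 247/2]
L3 α=1/2: [225/2, 315/2, 727/4]
rounded: [112, 158, 182]

(1,1) stack=L1,L2,L3; from [0,0,0]:
L1 α=1/4: [27, 115/4, 39]
L2 α=1/8: [44, 1293/32, 487/8]
L3 α=2/5: [142/5, 1723/32, 2229/40]
rounded: [28, 54, 56]

query (0,1) [L1,L2,L3] — begin 0,0,0
after L1 α=1/2: [96, 241/2, 93]
after L2 α=1: [40, 21, 166]
after L3 α=1/4: [79, 309/4, 162]
= [79, 77, 162]

(1,1) stack=L1,L2,L3,L5; from [0,0,0]:
+L1 (α=1/4) → [27, 115/4, 39]
+L2 (α=1/8) → [44, 1293/32, 487/8]
+L3 (α=2/5) → [142/5, 1723/32, 2229/40]
+L5 (α=1/4) → [1451/20, 13233/128, 7527/160]
rounded: [73, 103, 47]


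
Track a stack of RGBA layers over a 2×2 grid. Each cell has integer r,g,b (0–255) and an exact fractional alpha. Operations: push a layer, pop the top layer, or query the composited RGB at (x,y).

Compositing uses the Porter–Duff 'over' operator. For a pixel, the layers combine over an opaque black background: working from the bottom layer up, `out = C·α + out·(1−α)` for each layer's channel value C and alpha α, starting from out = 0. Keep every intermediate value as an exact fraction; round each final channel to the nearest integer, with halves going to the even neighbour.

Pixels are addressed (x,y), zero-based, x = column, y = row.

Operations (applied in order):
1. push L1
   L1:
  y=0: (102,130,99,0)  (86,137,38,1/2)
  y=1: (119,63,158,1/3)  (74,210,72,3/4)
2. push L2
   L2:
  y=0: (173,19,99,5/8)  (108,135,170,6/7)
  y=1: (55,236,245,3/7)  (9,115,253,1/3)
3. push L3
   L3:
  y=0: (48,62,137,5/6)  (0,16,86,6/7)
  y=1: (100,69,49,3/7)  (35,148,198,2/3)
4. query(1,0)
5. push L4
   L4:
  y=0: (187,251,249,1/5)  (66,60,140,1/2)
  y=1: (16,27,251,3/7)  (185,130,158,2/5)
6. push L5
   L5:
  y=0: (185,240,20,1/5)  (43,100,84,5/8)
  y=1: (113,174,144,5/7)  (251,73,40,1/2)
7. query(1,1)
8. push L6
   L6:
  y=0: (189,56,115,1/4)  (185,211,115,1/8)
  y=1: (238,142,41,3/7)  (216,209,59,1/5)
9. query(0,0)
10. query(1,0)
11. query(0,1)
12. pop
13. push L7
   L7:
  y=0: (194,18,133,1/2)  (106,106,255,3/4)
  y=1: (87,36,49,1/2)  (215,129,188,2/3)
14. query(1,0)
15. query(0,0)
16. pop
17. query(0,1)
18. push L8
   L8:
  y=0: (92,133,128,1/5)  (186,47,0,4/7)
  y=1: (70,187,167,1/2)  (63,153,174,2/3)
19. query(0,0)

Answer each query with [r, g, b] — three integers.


at x=1,y=0 over L1,L2,L3:
L1 α=1/2: [43, 137/2, 19]
L2 α=6/7: [691/7, 251/2, 1039/7]
L3 α=6/7: [691/49, 443/14, 4651/49]
→ [14, 32, 95]

(1,1) stack=L1,L2,L3,L4,L5; from [0,0,0]:
after L1 α=3/4: [111/2, 315/2, 54]
after L2 α=1/3: [40, 430/3, 361/3]
after L3 α=2/3: [110/3, 1318/9, 1549/9]
after L4 α=2/5: [96, 2098/15, 2497/15]
after L5 α=1/2: [347/2, 3193/30, 3097/30]
= [174, 106, 103]

query (0,0) [L1,L2,L3,L4,L5,L6] — begin 0,0,0
L1 α=0: [0, 0, 0]
L2 α=5/8: [865/8, 95/8, 495/8]
L3 α=5/6: [2785/48, 2575/48, 5975/48]
L4 α=1/5: [5029/60, 5587/60, 8963/60]
L5 α=1/5: [7804/75, 9187/75, 9263/75]
L6 α=1/4: [12529/100, 10587/100, 6069/50]
rounded: [125, 106, 121]

query (1,0) [L1,L2,L3,L4,L5,L6] — begin 0,0,0
after L1 α=1/2: [43, 137/2, 19]
after L2 α=6/7: [691/7, 251/2, 1039/7]
after L3 α=6/7: [691/49, 443/14, 4651/49]
after L4 α=1/2: [3925/98, 1283/28, 11511/98]
after L5 α=5/8: [32845/784, 17849/224, 75693/784]
after L6 α=1/8: [53565/896, 24601/256, 88573/896]
→ [60, 96, 99]

query (0,1) [L1,L2,L3,L4,L5,L6] — begin 0,0,0
+L1 (α=1/3) → [119/3, 21, 158/3]
+L2 (α=3/7) → [971/21, 792/7, 2837/21]
+L3 (α=3/7) → [10184/147, 4617/49, 14435/147]
+L4 (α=3/7) → [47792/1029, 22437/343, 168431/1029]
+L5 (α=5/7) → [676969/7203, 343284/2401, 1077742/7203]
+L6 (α=3/7) → [7850818/50421, 2395962/16807, 5196937/50421]
= [156, 143, 103]

(1,0) stack=L1,L2,L3,L4,L5,L7; from [0,0,0]:
L1 α=1/2: [43, 137/2, 19]
L2 α=6/7: [691/7, 251/2, 1039/7]
L3 α=6/7: [691/49, 443/14, 4651/49]
L4 α=1/2: [3925/98, 1283/28, 11511/98]
L5 α=5/8: [32845/784, 17849/224, 75693/784]
L7 α=3/4: [282157/3136, 89081/896, 675453/3136]
= [90, 99, 215]

query (0,0) [L1,L2,L3,L4,L5,L7] — begin 0,0,0
L1 α=0: [0, 0, 0]
L2 α=5/8: [865/8, 95/8, 495/8]
L3 α=5/6: [2785/48, 2575/48, 5975/48]
L4 α=1/5: [5029/60, 5587/60, 8963/60]
L5 α=1/5: [7804/75, 9187/75, 9263/75]
L7 α=1/2: [11177/75, 10537/150, 9619/75]
= [149, 70, 128]

(0,1) stack=L1,L2,L3,L4,L5; from [0,0,0]:
L1 α=1/3: [119/3, 21, 158/3]
L2 α=3/7: [971/21, 792/7, 2837/21]
L3 α=3/7: [10184/147, 4617/49, 14435/147]
L4 α=3/7: [47792/1029, 22437/343, 168431/1029]
L5 α=5/7: [676969/7203, 343284/2401, 1077742/7203]
→ [94, 143, 150]

(0,0) stack=L1,L2,L3,L4,L5,L8; from [0,0,0]:
+L1 (α=0) → [0, 0, 0]
+L2 (α=5/8) → [865/8, 95/8, 495/8]
+L3 (α=5/6) → [2785/48, 2575/48, 5975/48]
+L4 (α=1/5) → [5029/60, 5587/60, 8963/60]
+L5 (α=1/5) → [7804/75, 9187/75, 9263/75]
+L8 (α=1/5) → [38116/375, 46723/375, 46652/375]
= [102, 125, 124]


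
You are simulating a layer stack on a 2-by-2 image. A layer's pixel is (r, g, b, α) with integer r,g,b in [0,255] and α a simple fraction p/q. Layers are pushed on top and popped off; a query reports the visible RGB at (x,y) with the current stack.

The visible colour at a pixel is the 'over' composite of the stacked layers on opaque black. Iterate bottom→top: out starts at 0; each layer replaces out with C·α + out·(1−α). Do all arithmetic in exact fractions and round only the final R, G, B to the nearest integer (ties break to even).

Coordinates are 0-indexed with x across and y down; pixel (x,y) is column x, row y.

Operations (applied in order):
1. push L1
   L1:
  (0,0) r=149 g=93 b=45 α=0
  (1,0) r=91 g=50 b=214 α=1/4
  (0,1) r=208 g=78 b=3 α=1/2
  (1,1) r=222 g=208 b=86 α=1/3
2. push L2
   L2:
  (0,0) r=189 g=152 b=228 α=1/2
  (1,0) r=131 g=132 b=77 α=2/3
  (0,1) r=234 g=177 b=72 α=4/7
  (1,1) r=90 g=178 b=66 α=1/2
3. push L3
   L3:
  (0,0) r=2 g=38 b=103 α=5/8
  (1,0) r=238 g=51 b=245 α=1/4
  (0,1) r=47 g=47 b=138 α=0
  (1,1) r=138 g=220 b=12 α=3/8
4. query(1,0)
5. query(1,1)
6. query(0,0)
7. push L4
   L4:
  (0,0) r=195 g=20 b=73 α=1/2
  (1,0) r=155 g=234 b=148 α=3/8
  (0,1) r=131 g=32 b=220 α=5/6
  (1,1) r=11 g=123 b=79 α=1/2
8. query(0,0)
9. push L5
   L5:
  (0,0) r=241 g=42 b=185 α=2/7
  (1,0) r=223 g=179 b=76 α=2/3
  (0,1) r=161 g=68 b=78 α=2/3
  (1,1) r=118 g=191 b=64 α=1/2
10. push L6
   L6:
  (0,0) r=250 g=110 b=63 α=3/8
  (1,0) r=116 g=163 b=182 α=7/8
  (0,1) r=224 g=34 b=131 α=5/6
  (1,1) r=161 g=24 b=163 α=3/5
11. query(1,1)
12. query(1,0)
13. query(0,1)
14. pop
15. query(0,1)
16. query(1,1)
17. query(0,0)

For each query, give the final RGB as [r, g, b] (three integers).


at x=1,y=0 over L1,L2,L3:
L1 α=1/4: [91/4, 25/2, 107/2]
L2 α=2/3: [1139/12, 553/6, 415/6]
L3 α=1/4: [2091/16, 655/8, 905/8]
rounded: [131, 82, 113]

(1,1) stack=L1,L2,L3; from [0,0,0]:
L1 α=1/3: [74, 208/3, 86/3]
L2 α=1/2: [82, 371/3, 142/3]
L3 α=3/8: [103, 3835/24, 409/12]
→ [103, 160, 34]

at x=0,y=0 over L1,L2,L3:
L1 α=0: [0, 0, 0]
L2 α=1/2: [189/2, 76, 114]
L3 α=5/8: [587/16, 209/4, 857/8]
= [37, 52, 107]

at x=0,y=0 over L1,L2,L3,L4:
L1 α=0: [0, 0, 0]
L2 α=1/2: [189/2, 76, 114]
L3 α=5/8: [587/16, 209/4, 857/8]
L4 α=1/2: [3707/32, 289/8, 1441/16]
= [116, 36, 90]

query (1,1) [L1,L2,L3,L4,L5,L6] — begin 0,0,0
L1 α=1/3: [74, 208/3, 86/3]
L2 α=1/2: [82, 371/3, 142/3]
L3 α=3/8: [103, 3835/24, 409/12]
L4 α=1/2: [57, 6787/48, 1357/24]
L5 α=1/2: [175/2, 15955/96, 2893/48]
L6 α=3/5: [658/5, 19411/240, 14629/120]
rounded: [132, 81, 122]

(1,0) stack=L1,L2,L3,L4,L5,L6; from [0,0,0]:
+L1 (α=1/4) → [91/4, 25/2, 107/2]
+L2 (α=2/3) → [1139/12, 553/6, 415/6]
+L3 (α=1/4) → [2091/16, 655/8, 905/8]
+L4 (α=3/8) → [17895/128, 8891/64, 8077/64]
+L5 (α=2/3) → [74983/384, 10601/64, 5935/64]
+L6 (α=7/8) → [386791/3072, 83625/512, 87471/512]
rounded: [126, 163, 171]

(0,1) stack=L1,L2,L3,L4,L5,L6; from [0,0,0]:
+L1 (α=1/2) → [104, 39, 3/2]
+L2 (α=4/7) → [1248/7, 825/7, 585/14]
+L3 (α=0) → [1248/7, 825/7, 585/14]
+L4 (α=5/6) → [5833/42, 1945/42, 15985/84]
+L5 (α=2/3) → [19357/126, 7657/126, 29089/252]
+L6 (α=5/6) → [160477/756, 29077/756, 194149/1512]
rounded: [212, 38, 128]

at x=0,y=1 over L1,L2,L3,L4,L5:
L1 α=1/2: [104, 39, 3/2]
L2 α=4/7: [1248/7, 825/7, 585/14]
L3 α=0: [1248/7, 825/7, 585/14]
L4 α=5/6: [5833/42, 1945/42, 15985/84]
L5 α=2/3: [19357/126, 7657/126, 29089/252]
= [154, 61, 115]

query (1,1) [L1,L2,L3,L4,L5] — begin 0,0,0
+L1 (α=1/3) → [74, 208/3, 86/3]
+L2 (α=1/2) → [82, 371/3, 142/3]
+L3 (α=3/8) → [103, 3835/24, 409/12]
+L4 (α=1/2) → [57, 6787/48, 1357/24]
+L5 (α=1/2) → [175/2, 15955/96, 2893/48]
= [88, 166, 60]

query (0,0) [L1,L2,L3,L4,L5] — begin 0,0,0
L1 α=0: [0, 0, 0]
L2 α=1/2: [189/2, 76, 114]
L3 α=5/8: [587/16, 209/4, 857/8]
L4 α=1/2: [3707/32, 289/8, 1441/16]
L5 α=2/7: [33959/224, 2117/56, 1875/16]
= [152, 38, 117]


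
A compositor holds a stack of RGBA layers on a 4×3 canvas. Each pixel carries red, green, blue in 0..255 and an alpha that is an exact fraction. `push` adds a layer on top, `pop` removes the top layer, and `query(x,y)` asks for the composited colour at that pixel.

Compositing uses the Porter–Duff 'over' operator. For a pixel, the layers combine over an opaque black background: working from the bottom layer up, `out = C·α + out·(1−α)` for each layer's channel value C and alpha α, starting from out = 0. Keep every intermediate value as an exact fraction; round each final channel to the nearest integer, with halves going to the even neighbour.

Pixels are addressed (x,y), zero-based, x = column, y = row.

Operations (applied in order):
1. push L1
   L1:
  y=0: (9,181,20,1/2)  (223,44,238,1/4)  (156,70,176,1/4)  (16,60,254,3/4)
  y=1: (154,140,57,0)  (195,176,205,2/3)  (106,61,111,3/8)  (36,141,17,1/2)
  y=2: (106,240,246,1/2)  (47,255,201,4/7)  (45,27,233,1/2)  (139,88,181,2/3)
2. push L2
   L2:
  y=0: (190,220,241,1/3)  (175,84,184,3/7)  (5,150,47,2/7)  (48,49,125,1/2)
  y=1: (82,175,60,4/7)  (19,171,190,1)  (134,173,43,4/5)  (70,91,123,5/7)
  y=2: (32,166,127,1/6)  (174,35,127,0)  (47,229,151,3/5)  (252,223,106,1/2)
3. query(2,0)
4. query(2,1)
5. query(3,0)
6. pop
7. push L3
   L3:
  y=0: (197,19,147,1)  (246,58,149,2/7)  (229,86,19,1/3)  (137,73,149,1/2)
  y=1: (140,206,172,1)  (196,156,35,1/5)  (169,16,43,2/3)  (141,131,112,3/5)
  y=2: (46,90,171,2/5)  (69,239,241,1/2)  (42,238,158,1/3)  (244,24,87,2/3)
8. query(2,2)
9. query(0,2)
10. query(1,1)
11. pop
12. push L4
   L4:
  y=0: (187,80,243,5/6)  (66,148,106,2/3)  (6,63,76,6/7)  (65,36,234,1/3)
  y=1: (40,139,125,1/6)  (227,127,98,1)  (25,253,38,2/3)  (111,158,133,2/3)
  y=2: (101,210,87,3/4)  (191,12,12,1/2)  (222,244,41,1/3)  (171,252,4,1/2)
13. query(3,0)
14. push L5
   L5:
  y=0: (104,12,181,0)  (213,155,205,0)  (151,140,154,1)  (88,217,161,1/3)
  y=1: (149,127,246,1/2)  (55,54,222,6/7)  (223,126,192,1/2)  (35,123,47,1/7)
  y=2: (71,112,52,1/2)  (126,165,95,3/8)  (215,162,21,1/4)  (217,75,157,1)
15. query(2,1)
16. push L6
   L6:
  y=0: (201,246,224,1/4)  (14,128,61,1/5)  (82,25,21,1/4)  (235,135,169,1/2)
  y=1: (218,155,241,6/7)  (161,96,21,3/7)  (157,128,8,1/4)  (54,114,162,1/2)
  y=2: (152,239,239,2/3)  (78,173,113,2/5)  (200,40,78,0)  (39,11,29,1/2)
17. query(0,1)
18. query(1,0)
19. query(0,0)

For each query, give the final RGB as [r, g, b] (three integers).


at x=2,y=0 over L1,L2:
L1 α=1/4: [39, 35/2, 44]
L2 α=2/7: [205/7, 775/14, 314/7]
= [29, 55, 45]

(2,1) stack=L1,L2; from [0,0,0]:
L1 α=3/8: [159/4, 183/8, 333/8]
L2 α=4/5: [2303/20, 5719/40, 1709/40]
rounded: [115, 143, 43]

(3,0) stack=L1,L2; from [0,0,0]:
L1 α=3/4: [12, 45, 381/2]
L2 α=1/2: [30, 47, 631/4]
rounded: [30, 47, 158]

query (2,2) [L1,L3] — begin 0,0,0
+L1 (α=1/2) → [45/2, 27/2, 233/2]
+L3 (α=1/3) → [29, 265/3, 391/3]
= [29, 88, 130]

query (0,2) [L1,L3] — begin 0,0,0
+L1 (α=1/2) → [53, 120, 123]
+L3 (α=2/5) → [251/5, 108, 711/5]
→ [50, 108, 142]

at x=1,y=1 over L1,L3:
after L1 α=2/3: [130, 352/3, 410/3]
after L3 α=1/5: [716/5, 1876/15, 349/3]
rounded: [143, 125, 116]

query (3,0) [L1,L4] — begin 0,0,0
after L1 α=3/4: [12, 45, 381/2]
after L4 α=1/3: [89/3, 42, 205]
= [30, 42, 205]

at x=2,y=1 over L1,L4,L5:
L1 α=3/8: [159/4, 183/8, 333/8]
L4 α=2/3: [359/12, 4231/24, 941/24]
L5 α=1/2: [3035/24, 7255/48, 5549/48]
rounded: [126, 151, 116]

(0,1) stack=L1,L4,L5,L6; from [0,0,0]:
L1 α=0: [0, 0, 0]
L4 α=1/6: [20/3, 139/6, 125/6]
L5 α=1/2: [467/6, 901/12, 1601/12]
L6 α=6/7: [8315/42, 1723/12, 18953/84]
rounded: [198, 144, 226]

query (1,0) [L1,L4,L5,L6] — begin 0,0,0
L1 α=1/4: [223/4, 11, 119/2]
L4 α=2/3: [751/12, 307/3, 181/2]
L5 α=0: [751/12, 307/3, 181/2]
L6 α=1/5: [793/15, 1612/15, 423/5]
= [53, 107, 85]

at x=0,y=0 over L1,L4,L5,L6:
L1 α=1/2: [9/2, 181/2, 10]
L4 α=5/6: [1879/12, 327/4, 1225/6]
L5 α=0: [1879/12, 327/4, 1225/6]
L6 α=1/4: [2683/16, 1965/16, 1673/8]
rounded: [168, 123, 209]
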